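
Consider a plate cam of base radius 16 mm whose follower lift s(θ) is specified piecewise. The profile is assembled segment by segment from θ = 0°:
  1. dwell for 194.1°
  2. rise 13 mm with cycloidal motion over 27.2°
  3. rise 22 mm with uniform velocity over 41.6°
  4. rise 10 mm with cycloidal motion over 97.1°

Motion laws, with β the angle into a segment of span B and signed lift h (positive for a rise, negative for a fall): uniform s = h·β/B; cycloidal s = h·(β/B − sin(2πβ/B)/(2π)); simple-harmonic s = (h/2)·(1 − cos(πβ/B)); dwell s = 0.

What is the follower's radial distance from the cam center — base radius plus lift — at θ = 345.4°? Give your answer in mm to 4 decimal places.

seg 1 [0°–194.1°] dwell: s stays 0.0000
seg 2 [194.1°–221.3°] cycloidal, h=13: full span → s += 13 → s = 13.0000
seg 3 [221.3°–262.9°] uniform, h=22: full span → s += 22 → s = 35.0000
seg 4 [262.9°–360°] cycloidal, h=10: θ=345.4° here. β=82.5, B=97.1. 10·(0.8496 − sin(2π·0.8496)/(2π)) = 9.7861 → s = 44.7861
radial distance = base radius + s = 16 + 44.7861 = 60.7861

60.7861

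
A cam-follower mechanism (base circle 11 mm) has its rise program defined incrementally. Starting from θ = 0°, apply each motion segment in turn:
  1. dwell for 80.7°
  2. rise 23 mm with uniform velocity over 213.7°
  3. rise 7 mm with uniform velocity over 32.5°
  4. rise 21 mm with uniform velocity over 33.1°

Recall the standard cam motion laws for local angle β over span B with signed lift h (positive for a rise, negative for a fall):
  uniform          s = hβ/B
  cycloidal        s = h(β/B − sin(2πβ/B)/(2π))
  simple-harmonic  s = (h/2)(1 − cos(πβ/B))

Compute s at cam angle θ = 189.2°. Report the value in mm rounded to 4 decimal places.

seg 1 [0°–80.7°] dwell: s stays 0.0000
seg 2 [80.7°–294.4°] uniform, h=23: θ=189.2° here. β=108.5, B=213.7. 23·108.5/213.7 = 11.6776 → s = 11.6776

11.6776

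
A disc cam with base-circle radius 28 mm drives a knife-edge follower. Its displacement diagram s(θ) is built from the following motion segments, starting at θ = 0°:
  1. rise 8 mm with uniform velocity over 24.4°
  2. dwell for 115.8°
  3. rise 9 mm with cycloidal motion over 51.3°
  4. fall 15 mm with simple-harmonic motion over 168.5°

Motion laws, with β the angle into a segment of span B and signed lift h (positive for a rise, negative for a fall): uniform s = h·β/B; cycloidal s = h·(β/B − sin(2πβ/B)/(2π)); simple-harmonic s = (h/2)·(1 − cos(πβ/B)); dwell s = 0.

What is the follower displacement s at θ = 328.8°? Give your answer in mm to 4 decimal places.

seg 1 [0°–24.4°] uniform, h=8: full span → s += 8 → s = 8.0000
seg 2 [24.4°–140.2°] dwell: s stays 8.0000
seg 3 [140.2°–191.5°] cycloidal, h=9: full span → s += 9 → s = 17.0000
seg 4 [191.5°–360°] simple-harmonic, h=-15: θ=328.8° here. β=137.3, B=168.5. -15/2·(1 − cos(π·0.8148)) = -13.7664 → s = 3.2336

3.2336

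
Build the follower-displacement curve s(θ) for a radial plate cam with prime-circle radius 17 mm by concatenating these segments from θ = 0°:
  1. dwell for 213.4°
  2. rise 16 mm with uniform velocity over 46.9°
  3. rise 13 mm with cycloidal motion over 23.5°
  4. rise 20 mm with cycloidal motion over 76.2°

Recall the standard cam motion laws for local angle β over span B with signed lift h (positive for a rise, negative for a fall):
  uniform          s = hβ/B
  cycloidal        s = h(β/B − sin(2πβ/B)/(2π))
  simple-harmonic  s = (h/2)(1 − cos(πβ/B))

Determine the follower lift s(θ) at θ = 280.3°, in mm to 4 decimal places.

seg 1 [0°–213.4°] dwell: s stays 0.0000
seg 2 [213.4°–260.3°] uniform, h=16: full span → s += 16 → s = 16.0000
seg 3 [260.3°–283.8°] cycloidal, h=13: θ=280.3° here. β=20, B=23.5. 13·(0.8511 − sin(2π·0.8511)/(2π)) = 12.7295 → s = 28.7295

28.7295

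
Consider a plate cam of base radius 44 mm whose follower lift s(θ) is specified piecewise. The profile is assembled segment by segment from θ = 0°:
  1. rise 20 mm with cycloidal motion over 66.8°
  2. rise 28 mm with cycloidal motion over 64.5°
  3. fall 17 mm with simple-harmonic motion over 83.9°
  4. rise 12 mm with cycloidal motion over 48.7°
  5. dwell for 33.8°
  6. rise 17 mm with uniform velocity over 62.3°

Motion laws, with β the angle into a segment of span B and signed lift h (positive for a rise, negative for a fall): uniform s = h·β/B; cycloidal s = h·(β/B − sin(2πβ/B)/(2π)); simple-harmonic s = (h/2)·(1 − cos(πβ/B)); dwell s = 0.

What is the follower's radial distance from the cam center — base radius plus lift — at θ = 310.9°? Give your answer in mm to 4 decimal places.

seg 1 [0°–66.8°] cycloidal, h=20: full span → s += 20 → s = 20.0000
seg 2 [66.8°–131.3°] cycloidal, h=28: full span → s += 28 → s = 48.0000
seg 3 [131.3°–215.2°] simple-harmonic, h=-17: full span → s += -17 → s = 31.0000
seg 4 [215.2°–263.9°] cycloidal, h=12: full span → s += 12 → s = 43.0000
seg 5 [263.9°–297.7°] dwell: s stays 43.0000
seg 6 [297.7°–360°] uniform, h=17: θ=310.9° here. β=13.2, B=62.3. 17·13.2/62.3 = 3.6019 → s = 46.6019
radial distance = base radius + s = 44 + 46.6019 = 90.6019

90.6019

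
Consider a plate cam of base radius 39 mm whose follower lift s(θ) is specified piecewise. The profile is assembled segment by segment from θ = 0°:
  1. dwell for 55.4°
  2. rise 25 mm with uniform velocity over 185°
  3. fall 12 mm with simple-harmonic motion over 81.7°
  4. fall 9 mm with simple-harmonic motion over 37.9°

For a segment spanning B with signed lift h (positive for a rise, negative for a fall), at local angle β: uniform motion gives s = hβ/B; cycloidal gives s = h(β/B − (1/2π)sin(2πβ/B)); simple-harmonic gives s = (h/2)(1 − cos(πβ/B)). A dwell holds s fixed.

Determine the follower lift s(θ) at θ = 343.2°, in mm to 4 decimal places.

seg 1 [0°–55.4°] dwell: s stays 0.0000
seg 2 [55.4°–240.4°] uniform, h=25: full span → s += 25 → s = 25.0000
seg 3 [240.4°–322.1°] simple-harmonic, h=-12: full span → s += -12 → s = 13.0000
seg 4 [322.1°–360°] simple-harmonic, h=-9: θ=343.2° here. β=21.1, B=37.9. -9/2·(1 − cos(π·0.5567)) = -5.2977 → s = 7.7023

7.7023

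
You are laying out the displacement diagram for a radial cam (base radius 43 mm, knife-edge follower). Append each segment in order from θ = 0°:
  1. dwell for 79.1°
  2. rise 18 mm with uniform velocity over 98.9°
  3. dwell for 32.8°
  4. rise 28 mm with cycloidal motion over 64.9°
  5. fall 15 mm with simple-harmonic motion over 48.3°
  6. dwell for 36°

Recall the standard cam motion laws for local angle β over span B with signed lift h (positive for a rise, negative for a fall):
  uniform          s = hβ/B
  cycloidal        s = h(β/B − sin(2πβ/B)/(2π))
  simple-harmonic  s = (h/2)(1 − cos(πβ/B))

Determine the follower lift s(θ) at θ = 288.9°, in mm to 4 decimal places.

seg 1 [0°–79.1°] dwell: s stays 0.0000
seg 2 [79.1°–178°] uniform, h=18: full span → s += 18 → s = 18.0000
seg 3 [178°–210.8°] dwell: s stays 18.0000
seg 4 [210.8°–275.7°] cycloidal, h=28: full span → s += 28 → s = 46.0000
seg 5 [275.7°–324°] simple-harmonic, h=-15: θ=288.9° here. β=13.2, B=48.3. -15/2·(1 − cos(π·0.2733)) = -2.5986 → s = 43.4014

43.4014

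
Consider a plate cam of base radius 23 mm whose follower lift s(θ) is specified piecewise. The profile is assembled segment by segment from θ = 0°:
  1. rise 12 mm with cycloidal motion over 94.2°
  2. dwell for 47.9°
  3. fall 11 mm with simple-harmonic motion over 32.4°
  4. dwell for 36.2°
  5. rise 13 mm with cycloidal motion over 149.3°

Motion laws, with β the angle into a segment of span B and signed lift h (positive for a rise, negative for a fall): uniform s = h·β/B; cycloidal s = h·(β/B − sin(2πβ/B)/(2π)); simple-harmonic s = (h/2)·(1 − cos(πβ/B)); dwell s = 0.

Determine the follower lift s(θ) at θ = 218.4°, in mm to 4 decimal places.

seg 1 [0°–94.2°] cycloidal, h=12: full span → s += 12 → s = 12.0000
seg 2 [94.2°–142.1°] dwell: s stays 12.0000
seg 3 [142.1°–174.5°] simple-harmonic, h=-11: full span → s += -11 → s = 1.0000
seg 4 [174.5°–210.7°] dwell: s stays 1.0000
seg 5 [210.7°–360°] cycloidal, h=13: θ=218.4° here. β=7.7, B=149.3. 13·(0.0516 − sin(2π·0.0516)/(2π)) = 0.0117 → s = 1.0117

1.0117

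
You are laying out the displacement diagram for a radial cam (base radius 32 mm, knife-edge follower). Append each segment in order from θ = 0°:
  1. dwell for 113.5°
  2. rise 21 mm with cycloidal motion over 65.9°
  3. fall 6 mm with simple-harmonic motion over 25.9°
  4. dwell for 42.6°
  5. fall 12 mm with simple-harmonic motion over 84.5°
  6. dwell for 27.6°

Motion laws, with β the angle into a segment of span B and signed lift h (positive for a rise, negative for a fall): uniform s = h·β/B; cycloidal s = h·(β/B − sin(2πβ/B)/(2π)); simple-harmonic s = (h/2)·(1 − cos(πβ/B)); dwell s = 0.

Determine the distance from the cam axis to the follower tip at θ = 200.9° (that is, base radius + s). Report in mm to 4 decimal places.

seg 1 [0°–113.5°] dwell: s stays 0.0000
seg 2 [113.5°–179.4°] cycloidal, h=21: full span → s += 21 → s = 21.0000
seg 3 [179.4°–205.3°] simple-harmonic, h=-6: θ=200.9° here. β=21.5, B=25.9. -6/2·(1 − cos(π·0.8301)) = -5.5828 → s = 15.4172
radial distance = base radius + s = 32 + 15.4172 = 47.4172

47.4172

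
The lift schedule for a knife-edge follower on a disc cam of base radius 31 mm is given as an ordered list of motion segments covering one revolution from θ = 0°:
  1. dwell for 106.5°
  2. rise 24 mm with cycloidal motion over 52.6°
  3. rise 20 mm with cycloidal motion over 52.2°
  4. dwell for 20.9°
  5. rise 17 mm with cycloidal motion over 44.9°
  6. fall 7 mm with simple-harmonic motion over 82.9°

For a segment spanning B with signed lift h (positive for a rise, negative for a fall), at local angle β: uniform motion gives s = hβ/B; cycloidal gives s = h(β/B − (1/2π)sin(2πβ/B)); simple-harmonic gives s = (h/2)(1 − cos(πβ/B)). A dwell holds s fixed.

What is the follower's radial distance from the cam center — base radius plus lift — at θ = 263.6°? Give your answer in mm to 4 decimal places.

seg 1 [0°–106.5°] dwell: s stays 0.0000
seg 2 [106.5°–159.1°] cycloidal, h=24: full span → s += 24 → s = 24.0000
seg 3 [159.1°–211.3°] cycloidal, h=20: full span → s += 20 → s = 44.0000
seg 4 [211.3°–232.2°] dwell: s stays 44.0000
seg 5 [232.2°–277.1°] cycloidal, h=17: θ=263.6° here. β=31.4, B=44.9. 17·(0.6993 − sin(2π·0.6993)/(2π)) = 14.4583 → s = 58.4583
radial distance = base radius + s = 31 + 58.4583 = 89.4583

89.4583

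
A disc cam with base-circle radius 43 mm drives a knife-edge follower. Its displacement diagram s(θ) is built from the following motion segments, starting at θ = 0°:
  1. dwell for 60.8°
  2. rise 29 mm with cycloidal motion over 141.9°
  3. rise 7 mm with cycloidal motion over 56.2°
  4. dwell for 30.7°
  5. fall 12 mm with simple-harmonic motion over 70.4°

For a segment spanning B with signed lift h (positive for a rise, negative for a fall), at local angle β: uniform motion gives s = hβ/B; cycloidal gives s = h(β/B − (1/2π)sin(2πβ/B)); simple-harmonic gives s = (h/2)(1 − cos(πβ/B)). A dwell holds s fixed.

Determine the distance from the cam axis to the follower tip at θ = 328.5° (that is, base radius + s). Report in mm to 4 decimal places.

seg 1 [0°–60.8°] dwell: s stays 0.0000
seg 2 [60.8°–202.7°] cycloidal, h=29: full span → s += 29 → s = 29.0000
seg 3 [202.7°–258.9°] cycloidal, h=7: full span → s += 7 → s = 36.0000
seg 4 [258.9°–289.6°] dwell: s stays 36.0000
seg 5 [289.6°–360°] simple-harmonic, h=-12: θ=328.5° here. β=38.9, B=70.4. -12/2·(1 − cos(π·0.5526)) = -6.9862 → s = 29.0138
radial distance = base radius + s = 43 + 29.0138 = 72.0138

72.0138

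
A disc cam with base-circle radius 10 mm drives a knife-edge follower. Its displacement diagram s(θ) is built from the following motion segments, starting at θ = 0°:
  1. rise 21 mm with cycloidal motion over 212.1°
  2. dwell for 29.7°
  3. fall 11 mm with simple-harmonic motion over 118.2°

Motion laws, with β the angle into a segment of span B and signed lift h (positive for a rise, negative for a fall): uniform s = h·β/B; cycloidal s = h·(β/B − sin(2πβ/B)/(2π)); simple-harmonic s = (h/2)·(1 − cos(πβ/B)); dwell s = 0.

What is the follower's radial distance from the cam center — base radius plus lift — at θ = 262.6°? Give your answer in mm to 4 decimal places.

seg 1 [0°–212.1°] cycloidal, h=21: full span → s += 21 → s = 21.0000
seg 2 [212.1°–241.8°] dwell: s stays 21.0000
seg 3 [241.8°–360°] simple-harmonic, h=-11: θ=262.6° here. β=20.8, B=118.2. -11/2·(1 − cos(π·0.1760)) = -0.8193 → s = 20.1807
radial distance = base radius + s = 10 + 20.1807 = 30.1807

30.1807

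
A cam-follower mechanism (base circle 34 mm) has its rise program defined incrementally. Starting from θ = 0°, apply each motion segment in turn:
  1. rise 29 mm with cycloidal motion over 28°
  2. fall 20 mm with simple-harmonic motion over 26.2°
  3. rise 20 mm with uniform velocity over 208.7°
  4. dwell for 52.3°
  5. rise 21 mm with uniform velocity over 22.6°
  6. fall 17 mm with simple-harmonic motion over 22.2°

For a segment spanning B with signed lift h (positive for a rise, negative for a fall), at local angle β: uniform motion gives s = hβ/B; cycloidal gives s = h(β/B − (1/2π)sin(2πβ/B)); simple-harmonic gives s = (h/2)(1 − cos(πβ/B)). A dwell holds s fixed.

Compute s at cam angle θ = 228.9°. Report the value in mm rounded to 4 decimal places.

seg 1 [0°–28°] cycloidal, h=29: full span → s += 29 → s = 29.0000
seg 2 [28°–54.2°] simple-harmonic, h=-20: full span → s += -20 → s = 9.0000
seg 3 [54.2°–262.9°] uniform, h=20: θ=228.9° here. β=174.7, B=208.7. 20·174.7/208.7 = 16.7417 → s = 25.7417

25.7417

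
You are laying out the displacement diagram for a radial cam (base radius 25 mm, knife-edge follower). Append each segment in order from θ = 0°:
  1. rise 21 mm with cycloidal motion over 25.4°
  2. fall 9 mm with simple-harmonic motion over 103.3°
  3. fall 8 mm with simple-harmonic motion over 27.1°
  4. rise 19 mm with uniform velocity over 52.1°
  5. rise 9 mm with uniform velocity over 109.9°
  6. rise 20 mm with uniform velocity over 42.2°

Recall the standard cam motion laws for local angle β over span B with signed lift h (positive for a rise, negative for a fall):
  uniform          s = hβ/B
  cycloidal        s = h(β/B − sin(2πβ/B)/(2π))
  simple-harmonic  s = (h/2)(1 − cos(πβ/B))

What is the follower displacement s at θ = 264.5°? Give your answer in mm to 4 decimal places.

seg 1 [0°–25.4°] cycloidal, h=21: full span → s += 21 → s = 21.0000
seg 2 [25.4°–128.7°] simple-harmonic, h=-9: full span → s += -9 → s = 12.0000
seg 3 [128.7°–155.8°] simple-harmonic, h=-8: full span → s += -8 → s = 4.0000
seg 4 [155.8°–207.9°] uniform, h=19: full span → s += 19 → s = 23.0000
seg 5 [207.9°–317.8°] uniform, h=9: θ=264.5° here. β=56.6, B=109.9. 9·56.6/109.9 = 4.6351 → s = 27.6351

27.6351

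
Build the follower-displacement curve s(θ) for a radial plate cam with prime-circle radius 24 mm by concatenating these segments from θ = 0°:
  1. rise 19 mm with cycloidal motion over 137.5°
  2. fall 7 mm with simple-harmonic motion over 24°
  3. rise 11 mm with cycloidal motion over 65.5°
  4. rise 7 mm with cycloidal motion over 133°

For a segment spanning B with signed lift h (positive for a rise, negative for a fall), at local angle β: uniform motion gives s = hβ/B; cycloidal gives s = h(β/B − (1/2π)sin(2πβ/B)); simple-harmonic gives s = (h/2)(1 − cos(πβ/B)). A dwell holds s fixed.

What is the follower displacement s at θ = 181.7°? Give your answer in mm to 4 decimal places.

seg 1 [0°–137.5°] cycloidal, h=19: full span → s += 19 → s = 19.0000
seg 2 [137.5°–161.5°] simple-harmonic, h=-7: full span → s += -7 → s = 12.0000
seg 3 [161.5°–227°] cycloidal, h=11: θ=181.7° here. β=20.2, B=65.5. 11·(0.3084 − sin(2π·0.3084)/(2π)) = 1.7582 → s = 13.7582

13.7582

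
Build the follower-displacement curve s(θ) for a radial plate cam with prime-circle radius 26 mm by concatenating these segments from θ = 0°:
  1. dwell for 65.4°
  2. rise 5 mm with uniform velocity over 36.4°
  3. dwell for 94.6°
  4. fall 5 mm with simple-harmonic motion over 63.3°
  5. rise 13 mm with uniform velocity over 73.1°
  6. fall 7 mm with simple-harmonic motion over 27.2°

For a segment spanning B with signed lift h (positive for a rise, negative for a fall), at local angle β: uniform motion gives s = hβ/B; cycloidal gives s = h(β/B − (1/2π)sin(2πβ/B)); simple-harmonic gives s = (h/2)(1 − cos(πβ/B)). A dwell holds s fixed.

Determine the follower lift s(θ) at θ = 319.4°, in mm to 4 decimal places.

seg 1 [0°–65.4°] dwell: s stays 0.0000
seg 2 [65.4°–101.8°] uniform, h=5: full span → s += 5 → s = 5.0000
seg 3 [101.8°–196.4°] dwell: s stays 5.0000
seg 4 [196.4°–259.7°] simple-harmonic, h=-5: full span → s += -5 → s = 0.0000
seg 5 [259.7°–332.8°] uniform, h=13: θ=319.4° here. β=59.7, B=73.1. 13·59.7/73.1 = 10.6170 → s = 10.6170

10.6170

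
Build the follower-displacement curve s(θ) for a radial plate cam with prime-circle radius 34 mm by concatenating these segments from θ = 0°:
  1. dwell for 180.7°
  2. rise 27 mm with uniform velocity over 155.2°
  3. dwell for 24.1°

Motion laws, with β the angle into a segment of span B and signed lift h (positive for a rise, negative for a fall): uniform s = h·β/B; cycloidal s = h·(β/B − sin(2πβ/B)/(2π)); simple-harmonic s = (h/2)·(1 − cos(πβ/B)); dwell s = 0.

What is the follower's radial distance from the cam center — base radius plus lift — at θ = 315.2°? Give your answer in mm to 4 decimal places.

seg 1 [0°–180.7°] dwell: s stays 0.0000
seg 2 [180.7°–335.9°] uniform, h=27: θ=315.2° here. β=134.5, B=155.2. 27·134.5/155.2 = 23.3988 → s = 23.3988
radial distance = base radius + s = 34 + 23.3988 = 57.3988

57.3988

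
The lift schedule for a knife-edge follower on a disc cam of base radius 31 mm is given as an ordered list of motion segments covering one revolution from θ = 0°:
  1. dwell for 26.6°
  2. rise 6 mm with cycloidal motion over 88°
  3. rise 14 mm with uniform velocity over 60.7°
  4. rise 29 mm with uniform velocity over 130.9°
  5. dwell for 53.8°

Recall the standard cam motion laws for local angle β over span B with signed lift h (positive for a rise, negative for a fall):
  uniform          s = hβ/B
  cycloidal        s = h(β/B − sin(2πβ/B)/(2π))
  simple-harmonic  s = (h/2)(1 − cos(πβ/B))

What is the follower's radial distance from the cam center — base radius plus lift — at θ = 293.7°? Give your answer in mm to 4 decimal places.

seg 1 [0°–26.6°] dwell: s stays 0.0000
seg 2 [26.6°–114.6°] cycloidal, h=6: full span → s += 6 → s = 6.0000
seg 3 [114.6°–175.3°] uniform, h=14: full span → s += 14 → s = 20.0000
seg 4 [175.3°–306.2°] uniform, h=29: θ=293.7° here. β=118.4, B=130.9. 29·118.4/130.9 = 26.2307 → s = 46.2307
radial distance = base radius + s = 31 + 46.2307 = 77.2307

77.2307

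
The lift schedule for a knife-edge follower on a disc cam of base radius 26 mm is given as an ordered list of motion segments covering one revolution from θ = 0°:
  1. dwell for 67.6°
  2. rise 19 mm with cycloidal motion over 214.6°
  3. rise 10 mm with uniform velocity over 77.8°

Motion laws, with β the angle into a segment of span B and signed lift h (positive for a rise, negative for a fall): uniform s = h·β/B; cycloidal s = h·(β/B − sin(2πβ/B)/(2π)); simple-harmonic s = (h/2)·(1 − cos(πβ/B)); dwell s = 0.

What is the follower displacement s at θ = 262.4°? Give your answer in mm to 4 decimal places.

seg 1 [0°–67.6°] dwell: s stays 0.0000
seg 2 [67.6°–282.2°] cycloidal, h=19: θ=262.4° here. β=194.8, B=214.6. 19·(0.9077 − sin(2π·0.9077)/(2π)) = 18.9034 → s = 18.9034

18.9034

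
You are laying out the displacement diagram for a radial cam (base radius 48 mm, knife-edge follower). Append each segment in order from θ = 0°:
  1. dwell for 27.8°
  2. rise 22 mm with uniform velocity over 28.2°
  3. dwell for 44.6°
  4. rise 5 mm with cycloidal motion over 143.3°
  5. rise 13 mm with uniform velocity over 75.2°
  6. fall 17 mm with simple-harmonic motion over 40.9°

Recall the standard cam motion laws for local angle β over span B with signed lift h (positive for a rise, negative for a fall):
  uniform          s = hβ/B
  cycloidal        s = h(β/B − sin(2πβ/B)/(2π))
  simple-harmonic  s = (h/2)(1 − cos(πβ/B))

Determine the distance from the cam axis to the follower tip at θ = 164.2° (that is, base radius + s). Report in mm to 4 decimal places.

seg 1 [0°–27.8°] dwell: s stays 0.0000
seg 2 [27.8°–56°] uniform, h=22: full span → s += 22 → s = 22.0000
seg 3 [56°–100.6°] dwell: s stays 22.0000
seg 4 [100.6°–243.9°] cycloidal, h=5: θ=164.2° here. β=63.6, B=143.3. 5·(0.4438 − sin(2π·0.4438)/(2π)) = 1.9440 → s = 23.9440
radial distance = base radius + s = 48 + 23.9440 = 71.9440

71.9440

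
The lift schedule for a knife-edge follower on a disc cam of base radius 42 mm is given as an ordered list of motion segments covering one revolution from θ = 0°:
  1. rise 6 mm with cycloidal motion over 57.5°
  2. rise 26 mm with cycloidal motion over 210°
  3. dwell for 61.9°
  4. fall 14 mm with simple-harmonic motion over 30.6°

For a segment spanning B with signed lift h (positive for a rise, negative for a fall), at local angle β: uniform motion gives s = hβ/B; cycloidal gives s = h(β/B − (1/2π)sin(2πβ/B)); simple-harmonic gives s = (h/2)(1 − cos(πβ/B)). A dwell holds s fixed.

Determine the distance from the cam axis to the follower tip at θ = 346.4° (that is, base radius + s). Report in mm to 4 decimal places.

seg 1 [0°–57.5°] cycloidal, h=6: full span → s += 6 → s = 6.0000
seg 2 [57.5°–267.5°] cycloidal, h=26: full span → s += 26 → s = 32.0000
seg 3 [267.5°–329.4°] dwell: s stays 32.0000
seg 4 [329.4°–360°] simple-harmonic, h=-14: θ=346.4° here. β=17, B=30.6. -14/2·(1 − cos(π·0.5556)) = -8.2155 → s = 23.7845
radial distance = base radius + s = 42 + 23.7845 = 65.7845

65.7845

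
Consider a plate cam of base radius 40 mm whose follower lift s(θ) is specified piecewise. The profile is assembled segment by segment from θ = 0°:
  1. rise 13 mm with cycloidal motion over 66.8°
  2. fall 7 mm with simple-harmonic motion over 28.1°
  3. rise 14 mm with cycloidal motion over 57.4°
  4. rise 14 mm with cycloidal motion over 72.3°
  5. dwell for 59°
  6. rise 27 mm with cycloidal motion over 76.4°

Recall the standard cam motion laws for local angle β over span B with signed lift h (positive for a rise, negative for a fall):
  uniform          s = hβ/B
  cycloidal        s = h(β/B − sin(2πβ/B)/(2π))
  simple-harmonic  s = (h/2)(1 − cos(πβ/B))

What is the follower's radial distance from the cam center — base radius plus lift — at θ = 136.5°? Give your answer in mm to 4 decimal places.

seg 1 [0°–66.8°] cycloidal, h=13: full span → s += 13 → s = 13.0000
seg 2 [66.8°–94.9°] simple-harmonic, h=-7: full span → s += -7 → s = 6.0000
seg 3 [94.9°–152.3°] cycloidal, h=14: θ=136.5° here. β=41.6, B=57.4. 14·(0.7247 − sin(2π·0.7247)/(2π)) = 12.3465 → s = 18.3465
radial distance = base radius + s = 40 + 18.3465 = 58.3465

58.3465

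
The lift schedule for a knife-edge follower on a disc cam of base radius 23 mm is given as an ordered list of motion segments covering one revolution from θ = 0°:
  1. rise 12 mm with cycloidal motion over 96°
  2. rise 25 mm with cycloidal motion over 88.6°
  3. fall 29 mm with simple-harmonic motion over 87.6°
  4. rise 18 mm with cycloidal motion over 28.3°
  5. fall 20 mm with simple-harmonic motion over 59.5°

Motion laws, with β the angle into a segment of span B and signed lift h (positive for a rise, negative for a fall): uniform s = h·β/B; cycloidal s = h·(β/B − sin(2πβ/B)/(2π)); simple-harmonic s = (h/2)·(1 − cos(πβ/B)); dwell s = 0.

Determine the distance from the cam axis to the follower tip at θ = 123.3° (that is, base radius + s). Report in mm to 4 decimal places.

seg 1 [0°–96°] cycloidal, h=12: full span → s += 12 → s = 12.0000
seg 2 [96°–184.6°] cycloidal, h=25: θ=123.3° here. β=27.3, B=88.6. 25·(0.3081 − sin(2π·0.3081)/(2π)) = 3.9867 → s = 15.9867
radial distance = base radius + s = 23 + 15.9867 = 38.9867

38.9867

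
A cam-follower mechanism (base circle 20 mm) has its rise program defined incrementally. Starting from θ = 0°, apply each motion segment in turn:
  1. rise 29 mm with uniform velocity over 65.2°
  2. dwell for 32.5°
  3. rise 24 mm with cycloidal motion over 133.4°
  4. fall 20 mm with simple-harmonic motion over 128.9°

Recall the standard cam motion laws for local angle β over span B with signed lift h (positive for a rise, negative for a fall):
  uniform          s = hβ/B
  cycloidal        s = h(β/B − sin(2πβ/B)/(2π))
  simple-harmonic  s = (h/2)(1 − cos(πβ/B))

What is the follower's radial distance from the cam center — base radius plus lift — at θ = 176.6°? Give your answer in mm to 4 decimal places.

seg 1 [0°–65.2°] uniform, h=29: full span → s += 29 → s = 29.0000
seg 2 [65.2°–97.7°] dwell: s stays 29.0000
seg 3 [97.7°–231.1°] cycloidal, h=24: θ=176.6° here. β=78.9, B=133.4. 24·(0.5915 − sin(2π·0.5915)/(2π)) = 16.2710 → s = 45.2710
radial distance = base radius + s = 20 + 45.2710 = 65.2710

65.2710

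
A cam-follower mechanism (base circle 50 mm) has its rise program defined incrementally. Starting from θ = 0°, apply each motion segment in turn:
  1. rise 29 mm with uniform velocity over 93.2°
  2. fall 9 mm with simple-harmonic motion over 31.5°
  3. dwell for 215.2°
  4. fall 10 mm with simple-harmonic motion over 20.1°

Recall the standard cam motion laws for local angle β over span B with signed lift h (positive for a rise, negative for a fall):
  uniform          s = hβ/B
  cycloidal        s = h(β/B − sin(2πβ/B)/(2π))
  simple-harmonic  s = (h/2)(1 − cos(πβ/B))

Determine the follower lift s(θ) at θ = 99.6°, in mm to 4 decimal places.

seg 1 [0°–93.2°] uniform, h=29: full span → s += 29 → s = 29.0000
seg 2 [93.2°–124.7°] simple-harmonic, h=-9: θ=99.6° here. β=6.4, B=31.5. -9/2·(1 − cos(π·0.2032)) = -0.8860 → s = 28.1140

28.1140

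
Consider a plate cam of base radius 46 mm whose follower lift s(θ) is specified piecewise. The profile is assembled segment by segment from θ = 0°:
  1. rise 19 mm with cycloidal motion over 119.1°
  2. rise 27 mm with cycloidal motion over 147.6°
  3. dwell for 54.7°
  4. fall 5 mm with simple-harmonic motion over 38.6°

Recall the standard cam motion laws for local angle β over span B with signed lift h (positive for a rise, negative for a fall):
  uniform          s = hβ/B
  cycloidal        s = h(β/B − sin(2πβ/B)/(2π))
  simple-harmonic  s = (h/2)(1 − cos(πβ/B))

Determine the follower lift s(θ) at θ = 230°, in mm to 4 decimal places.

seg 1 [0°–119.1°] cycloidal, h=19: full span → s += 19 → s = 19.0000
seg 2 [119.1°–266.7°] cycloidal, h=27: θ=230° here. β=110.9, B=147.6. 27·(0.7514 − sin(2π·0.7514)/(2π)) = 24.5836 → s = 43.5836

43.5836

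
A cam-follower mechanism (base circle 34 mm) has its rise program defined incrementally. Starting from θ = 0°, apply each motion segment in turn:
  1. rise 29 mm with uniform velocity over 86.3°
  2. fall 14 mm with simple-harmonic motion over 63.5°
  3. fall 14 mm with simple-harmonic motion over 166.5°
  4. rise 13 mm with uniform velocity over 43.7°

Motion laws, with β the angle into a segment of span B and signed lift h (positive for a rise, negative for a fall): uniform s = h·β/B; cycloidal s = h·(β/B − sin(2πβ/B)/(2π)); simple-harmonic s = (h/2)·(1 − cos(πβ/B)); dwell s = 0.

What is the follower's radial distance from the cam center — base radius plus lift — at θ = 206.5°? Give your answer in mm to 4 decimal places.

seg 1 [0°–86.3°] uniform, h=29: full span → s += 29 → s = 29.0000
seg 2 [86.3°–149.8°] simple-harmonic, h=-14: full span → s += -14 → s = 15.0000
seg 3 [149.8°–316.3°] simple-harmonic, h=-14: θ=206.5° here. β=56.7, B=166.5. -14/2·(1 − cos(π·0.3405)) = -3.6381 → s = 11.3619
radial distance = base radius + s = 34 + 11.3619 = 45.3619

45.3619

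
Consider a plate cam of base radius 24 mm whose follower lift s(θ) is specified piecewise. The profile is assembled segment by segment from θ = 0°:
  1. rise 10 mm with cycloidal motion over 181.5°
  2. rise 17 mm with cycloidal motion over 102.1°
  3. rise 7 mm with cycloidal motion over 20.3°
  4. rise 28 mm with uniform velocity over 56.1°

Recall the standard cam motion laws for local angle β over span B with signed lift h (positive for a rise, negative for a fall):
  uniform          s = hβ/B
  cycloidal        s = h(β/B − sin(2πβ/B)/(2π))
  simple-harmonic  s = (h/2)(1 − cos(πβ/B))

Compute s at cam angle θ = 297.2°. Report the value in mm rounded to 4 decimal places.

seg 1 [0°–181.5°] cycloidal, h=10: full span → s += 10 → s = 10.0000
seg 2 [181.5°–283.6°] cycloidal, h=17: full span → s += 17 → s = 27.0000
seg 3 [283.6°–303.9°] cycloidal, h=7: θ=297.2° here. β=13.6, B=20.3. 7·(0.6700 − sin(2π·0.6700)/(2π)) = 5.6658 → s = 32.6658

32.6658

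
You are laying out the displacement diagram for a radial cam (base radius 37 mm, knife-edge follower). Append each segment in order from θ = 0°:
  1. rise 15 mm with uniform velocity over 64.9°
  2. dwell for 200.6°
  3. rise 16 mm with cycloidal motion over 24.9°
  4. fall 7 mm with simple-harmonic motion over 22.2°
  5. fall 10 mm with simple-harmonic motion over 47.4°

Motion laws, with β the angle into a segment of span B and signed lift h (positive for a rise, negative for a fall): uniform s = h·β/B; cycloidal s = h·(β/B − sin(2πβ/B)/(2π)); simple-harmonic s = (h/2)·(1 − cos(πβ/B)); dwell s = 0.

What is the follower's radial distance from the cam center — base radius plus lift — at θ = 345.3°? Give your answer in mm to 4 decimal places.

seg 1 [0°–64.9°] uniform, h=15: full span → s += 15 → s = 15.0000
seg 2 [64.9°–265.5°] dwell: s stays 15.0000
seg 3 [265.5°–290.4°] cycloidal, h=16: full span → s += 16 → s = 31.0000
seg 4 [290.4°–312.6°] simple-harmonic, h=-7: full span → s += -7 → s = 24.0000
seg 5 [312.6°–360°] simple-harmonic, h=-10: θ=345.3° here. β=32.7, B=47.4. -10/2·(1 − cos(π·0.6899)) = -7.8088 → s = 16.1912
radial distance = base radius + s = 37 + 16.1912 = 53.1912

53.1912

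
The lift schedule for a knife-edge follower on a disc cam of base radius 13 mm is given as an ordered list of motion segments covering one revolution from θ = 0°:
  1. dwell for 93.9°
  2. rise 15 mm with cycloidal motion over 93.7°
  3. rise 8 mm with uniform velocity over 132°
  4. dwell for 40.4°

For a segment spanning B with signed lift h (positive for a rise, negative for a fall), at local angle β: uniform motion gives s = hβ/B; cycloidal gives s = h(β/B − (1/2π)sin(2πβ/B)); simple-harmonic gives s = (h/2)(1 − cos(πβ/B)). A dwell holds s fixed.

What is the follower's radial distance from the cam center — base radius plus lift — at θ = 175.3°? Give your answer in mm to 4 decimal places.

seg 1 [0°–93.9°] dwell: s stays 0.0000
seg 2 [93.9°–187.6°] cycloidal, h=15: θ=175.3° here. β=81.4, B=93.7. 15·(0.8687 − sin(2π·0.8687)/(2π)) = 14.7842 → s = 14.7842
radial distance = base radius + s = 13 + 14.7842 = 27.7842

27.7842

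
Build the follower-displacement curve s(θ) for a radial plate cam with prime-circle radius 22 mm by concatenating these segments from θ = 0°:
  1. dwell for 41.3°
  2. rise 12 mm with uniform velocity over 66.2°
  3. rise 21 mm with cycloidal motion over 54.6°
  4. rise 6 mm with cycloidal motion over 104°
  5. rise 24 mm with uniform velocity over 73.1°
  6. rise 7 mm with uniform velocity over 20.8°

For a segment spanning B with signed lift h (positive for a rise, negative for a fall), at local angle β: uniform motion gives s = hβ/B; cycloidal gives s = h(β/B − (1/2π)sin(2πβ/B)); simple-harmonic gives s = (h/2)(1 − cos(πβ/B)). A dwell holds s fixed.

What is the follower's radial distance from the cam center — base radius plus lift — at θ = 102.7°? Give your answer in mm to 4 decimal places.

seg 1 [0°–41.3°] dwell: s stays 0.0000
seg 2 [41.3°–107.5°] uniform, h=12: θ=102.7° here. β=61.4, B=66.2. 12·61.4/66.2 = 11.1299 → s = 11.1299
radial distance = base radius + s = 22 + 11.1299 = 33.1299

33.1299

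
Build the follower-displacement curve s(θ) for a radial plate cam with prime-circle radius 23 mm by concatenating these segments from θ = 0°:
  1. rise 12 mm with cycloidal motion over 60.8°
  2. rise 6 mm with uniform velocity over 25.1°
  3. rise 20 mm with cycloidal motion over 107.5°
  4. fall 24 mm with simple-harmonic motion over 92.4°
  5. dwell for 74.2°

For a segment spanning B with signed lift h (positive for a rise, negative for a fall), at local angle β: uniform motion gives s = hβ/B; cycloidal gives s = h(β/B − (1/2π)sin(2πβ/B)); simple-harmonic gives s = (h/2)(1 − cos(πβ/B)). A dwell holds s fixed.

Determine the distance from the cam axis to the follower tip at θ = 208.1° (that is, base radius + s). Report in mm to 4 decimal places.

seg 1 [0°–60.8°] cycloidal, h=12: full span → s += 12 → s = 12.0000
seg 2 [60.8°–85.9°] uniform, h=6: full span → s += 6 → s = 18.0000
seg 3 [85.9°–193.4°] cycloidal, h=20: full span → s += 20 → s = 38.0000
seg 4 [193.4°–285.8°] simple-harmonic, h=-24: θ=208.1° here. β=14.7, B=92.4. -24/2·(1 − cos(π·0.1591)) = -1.4679 → s = 36.5321
radial distance = base radius + s = 23 + 36.5321 = 59.5321

59.5321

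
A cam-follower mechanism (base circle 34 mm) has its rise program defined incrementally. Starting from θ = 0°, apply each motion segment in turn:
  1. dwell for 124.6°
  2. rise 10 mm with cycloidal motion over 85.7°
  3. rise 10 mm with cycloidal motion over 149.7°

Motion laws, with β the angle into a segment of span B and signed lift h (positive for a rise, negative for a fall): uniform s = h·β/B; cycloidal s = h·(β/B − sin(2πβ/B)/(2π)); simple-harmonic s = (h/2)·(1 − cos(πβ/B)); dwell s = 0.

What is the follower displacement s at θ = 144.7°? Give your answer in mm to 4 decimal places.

seg 1 [0°–124.6°] dwell: s stays 0.0000
seg 2 [124.6°–210.3°] cycloidal, h=10: θ=144.7° here. β=20.1, B=85.7. 10·(0.2345 − sin(2π·0.2345)/(2π)) = 0.7613 → s = 0.7613

0.7613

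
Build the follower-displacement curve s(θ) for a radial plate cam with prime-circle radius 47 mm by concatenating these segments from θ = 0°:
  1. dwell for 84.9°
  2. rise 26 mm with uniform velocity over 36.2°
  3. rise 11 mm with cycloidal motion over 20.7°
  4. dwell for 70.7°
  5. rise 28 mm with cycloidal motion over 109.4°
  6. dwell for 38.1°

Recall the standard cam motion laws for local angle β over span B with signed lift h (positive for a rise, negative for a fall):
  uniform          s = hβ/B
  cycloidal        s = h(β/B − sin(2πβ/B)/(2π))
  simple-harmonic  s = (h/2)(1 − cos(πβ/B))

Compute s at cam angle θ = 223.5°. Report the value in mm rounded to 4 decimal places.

seg 1 [0°–84.9°] dwell: s stays 0.0000
seg 2 [84.9°–121.1°] uniform, h=26: full span → s += 26 → s = 26.0000
seg 3 [121.1°–141.8°] cycloidal, h=11: full span → s += 11 → s = 37.0000
seg 4 [141.8°–212.5°] dwell: s stays 37.0000
seg 5 [212.5°–321.9°] cycloidal, h=28: θ=223.5° here. β=11, B=109.4. 28·(0.1005 − sin(2π·0.1005)/(2π)) = 0.1836 → s = 37.1836

37.1836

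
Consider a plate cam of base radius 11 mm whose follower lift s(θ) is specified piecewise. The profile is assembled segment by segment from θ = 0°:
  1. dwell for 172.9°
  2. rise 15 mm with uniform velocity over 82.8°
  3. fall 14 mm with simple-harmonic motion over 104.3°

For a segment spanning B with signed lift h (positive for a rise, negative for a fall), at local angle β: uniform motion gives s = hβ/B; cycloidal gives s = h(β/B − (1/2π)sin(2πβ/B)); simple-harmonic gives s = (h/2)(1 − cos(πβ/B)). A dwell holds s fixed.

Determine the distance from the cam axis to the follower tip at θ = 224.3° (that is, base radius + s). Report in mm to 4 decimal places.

seg 1 [0°–172.9°] dwell: s stays 0.0000
seg 2 [172.9°–255.7°] uniform, h=15: θ=224.3° here. β=51.4, B=82.8. 15·51.4/82.8 = 9.3116 → s = 9.3116
radial distance = base radius + s = 11 + 9.3116 = 20.3116

20.3116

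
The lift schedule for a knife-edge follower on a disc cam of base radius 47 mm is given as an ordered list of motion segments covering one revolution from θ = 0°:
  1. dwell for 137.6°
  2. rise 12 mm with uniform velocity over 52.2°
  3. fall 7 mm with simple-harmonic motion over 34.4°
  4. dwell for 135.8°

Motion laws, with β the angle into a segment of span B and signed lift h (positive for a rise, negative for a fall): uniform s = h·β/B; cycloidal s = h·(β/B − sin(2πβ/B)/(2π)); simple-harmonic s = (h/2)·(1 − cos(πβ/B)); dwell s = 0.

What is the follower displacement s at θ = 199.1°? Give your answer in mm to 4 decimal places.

seg 1 [0°–137.6°] dwell: s stays 0.0000
seg 2 [137.6°–189.8°] uniform, h=12: full span → s += 12 → s = 12.0000
seg 3 [189.8°–224.2°] simple-harmonic, h=-7: θ=199.1° here. β=9.3, B=34.4. -7/2·(1 − cos(π·0.2703)) = -1.1883 → s = 10.8117

10.8117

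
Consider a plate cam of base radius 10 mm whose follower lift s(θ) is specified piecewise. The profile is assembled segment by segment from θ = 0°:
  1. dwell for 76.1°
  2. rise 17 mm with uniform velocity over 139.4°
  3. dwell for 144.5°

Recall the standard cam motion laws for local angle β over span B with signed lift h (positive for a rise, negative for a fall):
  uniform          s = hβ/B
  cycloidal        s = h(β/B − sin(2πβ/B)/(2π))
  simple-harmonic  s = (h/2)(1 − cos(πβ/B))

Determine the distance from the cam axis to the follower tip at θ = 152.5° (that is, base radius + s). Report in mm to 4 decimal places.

seg 1 [0°–76.1°] dwell: s stays 0.0000
seg 2 [76.1°–215.5°] uniform, h=17: θ=152.5° here. β=76.4, B=139.4. 17·76.4/139.4 = 9.3171 → s = 9.3171
radial distance = base radius + s = 10 + 9.3171 = 19.3171

19.3171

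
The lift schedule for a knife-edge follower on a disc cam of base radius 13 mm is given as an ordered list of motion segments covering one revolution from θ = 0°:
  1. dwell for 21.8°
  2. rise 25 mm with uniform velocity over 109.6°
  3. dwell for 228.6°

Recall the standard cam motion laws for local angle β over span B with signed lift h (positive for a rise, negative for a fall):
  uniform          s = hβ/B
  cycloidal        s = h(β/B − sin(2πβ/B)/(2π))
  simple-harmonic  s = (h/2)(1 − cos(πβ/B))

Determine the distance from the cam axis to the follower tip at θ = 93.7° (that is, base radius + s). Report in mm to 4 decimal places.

seg 1 [0°–21.8°] dwell: s stays 0.0000
seg 2 [21.8°–131.4°] uniform, h=25: θ=93.7° here. β=71.9, B=109.6. 25·71.9/109.6 = 16.4005 → s = 16.4005
radial distance = base radius + s = 13 + 16.4005 = 29.4005

29.4005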